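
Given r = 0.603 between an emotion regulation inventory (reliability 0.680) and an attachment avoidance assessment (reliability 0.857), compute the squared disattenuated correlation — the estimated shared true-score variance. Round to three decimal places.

Disattenuated r = 0.603 / √(0.680 × 0.857) = 0.603 / 0.7634 = 0.7899.
Shared true-score variance = 0.7899² = 0.6239 ≈ 0.624.

0.624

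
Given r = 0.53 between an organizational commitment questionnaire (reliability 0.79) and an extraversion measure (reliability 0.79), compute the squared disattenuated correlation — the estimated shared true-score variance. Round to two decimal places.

Disattenuated r = 0.53 / √(0.79 × 0.79) = 0.53 / 0.7900 = 0.6709.
Shared true-score variance = 0.6709² = 0.4501 ≈ 0.45.

0.45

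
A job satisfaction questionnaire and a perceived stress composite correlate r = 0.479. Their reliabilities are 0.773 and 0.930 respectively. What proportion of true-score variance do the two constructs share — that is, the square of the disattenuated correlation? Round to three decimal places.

0.319

Disattenuated r = 0.479 / √(0.773 × 0.930) = 0.479 / 0.8479 = 0.5649.
Shared true-score variance = 0.5649² = 0.3191 ≈ 0.319.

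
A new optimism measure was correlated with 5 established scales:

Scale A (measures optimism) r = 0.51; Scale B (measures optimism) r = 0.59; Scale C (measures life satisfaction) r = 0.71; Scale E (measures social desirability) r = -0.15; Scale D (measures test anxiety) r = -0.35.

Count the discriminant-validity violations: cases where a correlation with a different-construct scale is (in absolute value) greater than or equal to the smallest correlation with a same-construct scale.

1

Convergent (same construct = optimism): Scale A, Scale B.
Smallest convergent = 0.51. Discriminant |r|: 0.71, 0.15, 0.35; count ≥ 0.51 → 1.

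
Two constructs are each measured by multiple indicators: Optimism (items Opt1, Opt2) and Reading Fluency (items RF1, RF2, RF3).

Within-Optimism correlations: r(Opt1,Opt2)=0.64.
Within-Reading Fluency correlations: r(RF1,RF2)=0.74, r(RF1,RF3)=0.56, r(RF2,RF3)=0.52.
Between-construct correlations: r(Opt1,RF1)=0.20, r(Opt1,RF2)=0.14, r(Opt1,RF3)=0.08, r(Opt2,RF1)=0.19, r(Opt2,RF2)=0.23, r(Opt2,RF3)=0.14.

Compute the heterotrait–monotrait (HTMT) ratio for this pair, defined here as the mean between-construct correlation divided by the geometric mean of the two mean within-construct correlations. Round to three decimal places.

0.262

Between-construct mean = 0.98/6 = 0.1633.
Mean within-Opt = 0.64/1 = 0.6400; mean within-RF = 1.82/3 = 0.6067.
Geometric mean = √(0.6400 × 0.6067) = 0.6231.
HTMT = 0.1633 / 0.6231 = 0.262.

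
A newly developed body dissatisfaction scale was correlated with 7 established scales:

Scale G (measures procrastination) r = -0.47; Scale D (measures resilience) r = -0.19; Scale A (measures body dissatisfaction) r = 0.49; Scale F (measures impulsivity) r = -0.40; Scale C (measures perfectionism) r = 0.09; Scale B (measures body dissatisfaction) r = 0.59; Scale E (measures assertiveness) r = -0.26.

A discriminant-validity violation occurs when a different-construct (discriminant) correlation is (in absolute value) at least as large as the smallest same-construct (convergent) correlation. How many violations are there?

Convergent (same construct = body dissatisfaction): Scale A, Scale B.
Smallest convergent = 0.49. Discriminant |r|: 0.47, 0.19, 0.40, 0.09, 0.26; count ≥ 0.49 → 0.

0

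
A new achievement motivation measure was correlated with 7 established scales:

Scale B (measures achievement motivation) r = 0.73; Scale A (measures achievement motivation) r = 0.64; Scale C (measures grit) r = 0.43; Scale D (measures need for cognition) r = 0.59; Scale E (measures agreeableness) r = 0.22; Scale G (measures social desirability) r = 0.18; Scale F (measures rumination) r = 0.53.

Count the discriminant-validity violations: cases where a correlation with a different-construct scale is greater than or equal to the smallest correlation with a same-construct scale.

Convergent (same construct = achievement motivation): Scale B, Scale A.
Smallest convergent = 0.64. Discriminant values: 0.43, 0.59, 0.22, 0.18, 0.53; count ≥ 0.64 → 0.

0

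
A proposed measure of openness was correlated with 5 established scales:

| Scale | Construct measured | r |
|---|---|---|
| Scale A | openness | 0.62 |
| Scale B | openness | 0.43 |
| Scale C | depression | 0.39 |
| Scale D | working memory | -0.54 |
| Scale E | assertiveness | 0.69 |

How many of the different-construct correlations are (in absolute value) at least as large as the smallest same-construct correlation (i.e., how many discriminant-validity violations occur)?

Convergent (same construct = openness): Scale A, Scale B.
Smallest convergent = 0.43. Discriminant |r|: 0.39, 0.54, 0.69; count ≥ 0.43 → 2.

2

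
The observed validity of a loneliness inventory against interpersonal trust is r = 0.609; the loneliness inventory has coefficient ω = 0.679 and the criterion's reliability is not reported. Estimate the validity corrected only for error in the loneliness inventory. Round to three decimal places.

0.739

Single correction: r_c = r_obs / √r_xx = 0.609 / √0.679 = 0.609 / 0.8240 ≈ 0.739.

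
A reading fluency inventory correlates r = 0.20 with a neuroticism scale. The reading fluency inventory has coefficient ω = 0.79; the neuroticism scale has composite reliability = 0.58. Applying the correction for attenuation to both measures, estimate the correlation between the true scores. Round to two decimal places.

0.30

r_true = r_obs / √(r_xx · r_yy) = 0.20 / √(0.79 × 0.58) = 0.20 / √0.4582 = 0.20 / 0.6769 ≈ 0.30.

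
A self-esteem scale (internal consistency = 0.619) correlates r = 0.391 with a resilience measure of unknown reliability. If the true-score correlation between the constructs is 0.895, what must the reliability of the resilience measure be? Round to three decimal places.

r_true = r_obs / √(r_xx · r_yy) ⇒ 0.895 = 0.391 / √(0.619 · r_yy).
√(0.619 · r_yy) = 0.391 / 0.895 = 0.4369; 0.619 · r_yy = 0.1909; r_yy = 0.1909 / 0.619 ≈ 0.308.

0.308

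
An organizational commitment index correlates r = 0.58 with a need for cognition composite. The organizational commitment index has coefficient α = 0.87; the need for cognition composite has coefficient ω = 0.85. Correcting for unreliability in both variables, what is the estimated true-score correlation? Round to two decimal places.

r_true = r_obs / √(r_xx · r_yy) = 0.58 / √(0.87 × 0.85) = 0.58 / √0.7395 = 0.58 / 0.8599 ≈ 0.67.

0.67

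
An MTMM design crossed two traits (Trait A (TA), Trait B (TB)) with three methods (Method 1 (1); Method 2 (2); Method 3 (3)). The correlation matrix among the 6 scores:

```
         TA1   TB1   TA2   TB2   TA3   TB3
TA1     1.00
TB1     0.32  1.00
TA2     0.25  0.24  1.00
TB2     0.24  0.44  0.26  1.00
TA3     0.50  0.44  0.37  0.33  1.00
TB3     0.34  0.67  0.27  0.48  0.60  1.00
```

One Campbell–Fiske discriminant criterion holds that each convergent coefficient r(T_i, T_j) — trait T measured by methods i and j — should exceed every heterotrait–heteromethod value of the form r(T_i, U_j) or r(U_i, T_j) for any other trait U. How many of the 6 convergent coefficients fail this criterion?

0

Checking each validity diagonal entry against its comparison values:
TA (methods 1·2): 0.25 vs {0.24, 0.24} → pass.
TA (methods 1·3): 0.50 vs {0.34, 0.44} → pass.
TA (methods 2·3): 0.37 vs {0.27, 0.33} → pass.
TB (methods 1·2): 0.44 vs {0.24, 0.24} → pass.
TB (methods 1·3): 0.67 vs {0.44, 0.34} → pass.
TB (methods 2·3): 0.48 vs {0.33, 0.27} → pass.
0 of 6 fail.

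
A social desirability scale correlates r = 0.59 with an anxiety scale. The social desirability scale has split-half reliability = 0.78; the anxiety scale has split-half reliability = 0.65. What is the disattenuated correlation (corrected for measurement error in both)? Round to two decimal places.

r_true = r_obs / √(r_xx · r_yy) = 0.59 / √(0.78 × 0.65) = 0.59 / √0.5070 = 0.59 / 0.7120 ≈ 0.83.

0.83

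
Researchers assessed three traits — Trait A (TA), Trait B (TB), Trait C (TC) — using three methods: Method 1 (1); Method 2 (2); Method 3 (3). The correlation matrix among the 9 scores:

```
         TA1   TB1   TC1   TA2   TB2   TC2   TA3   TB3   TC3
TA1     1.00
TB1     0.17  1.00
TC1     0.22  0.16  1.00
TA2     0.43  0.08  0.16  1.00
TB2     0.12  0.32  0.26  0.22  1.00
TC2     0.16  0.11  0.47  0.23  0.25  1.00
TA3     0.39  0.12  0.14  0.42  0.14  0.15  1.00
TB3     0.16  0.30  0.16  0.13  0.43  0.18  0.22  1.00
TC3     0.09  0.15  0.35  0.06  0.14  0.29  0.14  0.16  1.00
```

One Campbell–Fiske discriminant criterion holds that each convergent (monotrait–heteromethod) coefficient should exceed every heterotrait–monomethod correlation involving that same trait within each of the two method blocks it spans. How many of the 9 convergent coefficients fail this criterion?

Convergent coefficients and their comparison sets:
TA (methods 1·2): 0.43 vs {0.17, 0.22, 0.22, 0.23} → pass.
TA (methods 1·3): 0.39 vs {0.17, 0.22, 0.22, 0.14} → pass.
TA (methods 2·3): 0.42 vs {0.22, 0.22, 0.23, 0.14} → pass.
TB (methods 1·2): 0.32 vs {0.17, 0.22, 0.16, 0.25} → pass.
TB (methods 1·3): 0.30 vs {0.17, 0.22, 0.16, 0.16} → pass.
TB (methods 2·3): 0.43 vs {0.22, 0.22, 0.25, 0.16} → pass.
TC (methods 1·2): 0.47 vs {0.22, 0.23, 0.16, 0.25} → pass.
TC (methods 1·3): 0.35 vs {0.22, 0.14, 0.16, 0.16} → pass.
TC (methods 2·3): 0.29 vs {0.23, 0.14, 0.25, 0.16} → pass.
0 of 9 fail.

0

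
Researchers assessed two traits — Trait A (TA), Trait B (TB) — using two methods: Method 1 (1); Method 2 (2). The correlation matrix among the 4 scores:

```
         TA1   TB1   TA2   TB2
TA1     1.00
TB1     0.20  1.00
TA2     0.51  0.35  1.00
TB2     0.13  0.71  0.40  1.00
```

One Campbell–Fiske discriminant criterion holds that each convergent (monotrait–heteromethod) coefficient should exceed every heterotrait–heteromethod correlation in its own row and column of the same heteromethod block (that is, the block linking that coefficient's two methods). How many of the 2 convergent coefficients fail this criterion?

Each convergent coefficient versus the relevant comparison correlations:
TA (methods 1·2): 0.51 vs {0.13, 0.35} → pass.
TB (methods 1·2): 0.71 vs {0.35, 0.13} → pass.
0 of 2 fail.

0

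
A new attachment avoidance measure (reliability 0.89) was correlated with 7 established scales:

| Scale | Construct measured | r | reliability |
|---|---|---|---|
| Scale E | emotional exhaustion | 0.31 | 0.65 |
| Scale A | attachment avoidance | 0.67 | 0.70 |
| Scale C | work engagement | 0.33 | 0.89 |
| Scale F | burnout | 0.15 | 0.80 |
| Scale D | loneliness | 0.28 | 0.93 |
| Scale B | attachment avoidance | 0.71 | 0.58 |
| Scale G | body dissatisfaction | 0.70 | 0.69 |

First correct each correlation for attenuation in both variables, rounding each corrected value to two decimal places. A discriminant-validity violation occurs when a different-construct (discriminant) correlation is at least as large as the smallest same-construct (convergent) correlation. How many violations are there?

Disattenuated r (r / √(r_scale · r_new)):
  Scale E (disc): 0.31 / √(0.65·0.89) = 0.41
  Scale A (conv): 0.67 / √(0.70·0.89) = 0.85
  Scale C (disc): 0.33 / √(0.89·0.89) = 0.37
  Scale F (disc): 0.15 / √(0.80·0.89) = 0.18
  Scale D (disc): 0.28 / √(0.93·0.89) = 0.31
  Scale B (conv): 0.71 / √(0.58·0.89) = 0.99
  Scale G (disc): 0.70 / √(0.69·0.89) = 0.89
Smallest convergent = 0.85. Discriminant values: 0.41, 0.37, 0.18, 0.31, 0.89; count ≥ 0.85 → 1.

1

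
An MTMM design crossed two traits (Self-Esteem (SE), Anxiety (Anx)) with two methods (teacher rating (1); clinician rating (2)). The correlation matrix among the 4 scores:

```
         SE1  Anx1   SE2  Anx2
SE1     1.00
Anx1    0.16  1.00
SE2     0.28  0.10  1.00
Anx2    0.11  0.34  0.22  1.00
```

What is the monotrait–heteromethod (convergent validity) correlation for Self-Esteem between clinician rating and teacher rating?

0.28

Same trait (SE), different methods: r(SE2, SE1) = 0.28.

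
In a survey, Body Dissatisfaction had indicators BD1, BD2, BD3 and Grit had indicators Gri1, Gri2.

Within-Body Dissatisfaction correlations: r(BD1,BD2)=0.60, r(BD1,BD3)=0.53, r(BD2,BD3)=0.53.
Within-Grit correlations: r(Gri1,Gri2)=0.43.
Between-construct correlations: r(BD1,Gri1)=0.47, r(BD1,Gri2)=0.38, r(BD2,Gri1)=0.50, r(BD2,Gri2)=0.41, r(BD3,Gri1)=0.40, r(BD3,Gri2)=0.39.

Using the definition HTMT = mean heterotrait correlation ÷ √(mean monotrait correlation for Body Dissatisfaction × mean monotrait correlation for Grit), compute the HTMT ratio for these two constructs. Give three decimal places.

Between-construct mean = 2.55/6 = 0.4250.
Mean within-BD = 1.66/3 = 0.5533; mean within-Gri = 0.43/1 = 0.4300.
Geometric mean = √(0.5533 × 0.4300) = 0.4878.
HTMT = 0.4250 / 0.4878 = 0.871.

0.871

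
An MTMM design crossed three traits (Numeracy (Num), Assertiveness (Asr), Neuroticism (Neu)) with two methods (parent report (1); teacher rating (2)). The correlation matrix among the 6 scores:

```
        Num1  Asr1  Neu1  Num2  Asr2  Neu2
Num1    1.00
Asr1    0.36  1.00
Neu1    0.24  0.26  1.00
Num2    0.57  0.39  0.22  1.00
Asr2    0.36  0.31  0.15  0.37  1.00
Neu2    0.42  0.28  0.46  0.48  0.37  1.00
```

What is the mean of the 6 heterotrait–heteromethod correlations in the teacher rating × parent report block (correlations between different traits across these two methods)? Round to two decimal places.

0.30

HTHM values (method 2 × method 1): 0.39, 0.22, 0.36, 0.15, 0.42, 0.28; mean = 1.82/6 = 0.30.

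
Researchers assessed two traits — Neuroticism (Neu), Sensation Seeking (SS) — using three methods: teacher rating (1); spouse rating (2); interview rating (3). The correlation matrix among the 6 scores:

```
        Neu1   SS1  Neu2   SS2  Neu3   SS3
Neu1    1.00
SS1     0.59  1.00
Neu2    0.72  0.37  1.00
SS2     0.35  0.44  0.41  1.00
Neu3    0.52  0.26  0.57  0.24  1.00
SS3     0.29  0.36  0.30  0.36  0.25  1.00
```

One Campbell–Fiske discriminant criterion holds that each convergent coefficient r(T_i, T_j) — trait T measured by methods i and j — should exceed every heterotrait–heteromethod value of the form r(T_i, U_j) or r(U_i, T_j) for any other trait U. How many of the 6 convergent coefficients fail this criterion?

Each convergent coefficient versus the relevant comparison correlations:
Neu (methods 1·2): 0.72 vs {0.35, 0.37} → pass.
Neu (methods 1·3): 0.52 vs {0.29, 0.26} → pass.
Neu (methods 2·3): 0.57 vs {0.30, 0.24} → pass.
SS (methods 1·2): 0.44 vs {0.37, 0.35} → pass.
SS (methods 1·3): 0.36 vs {0.26, 0.29} → pass.
SS (methods 2·3): 0.36 vs {0.24, 0.30} → pass.
0 of 6 fail.

0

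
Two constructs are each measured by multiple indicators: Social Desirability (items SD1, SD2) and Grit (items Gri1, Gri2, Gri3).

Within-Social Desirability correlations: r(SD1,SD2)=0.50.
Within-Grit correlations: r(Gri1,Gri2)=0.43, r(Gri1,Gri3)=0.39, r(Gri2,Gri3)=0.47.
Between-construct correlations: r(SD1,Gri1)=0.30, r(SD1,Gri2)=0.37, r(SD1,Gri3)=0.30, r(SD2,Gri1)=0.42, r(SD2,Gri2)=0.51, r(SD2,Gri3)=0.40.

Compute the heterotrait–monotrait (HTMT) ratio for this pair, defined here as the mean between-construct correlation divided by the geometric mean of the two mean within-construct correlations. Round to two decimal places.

0.83

Mean between = 2.30/6 = 0.3833.
Mean within-SD = 0.50/1 = 0.5000; mean within-Gri = 1.29/3 = 0.4300.
Geometric mean = √(0.5000 × 0.4300) = 0.4637.
HTMT = 0.3833 / 0.4637 = 0.83.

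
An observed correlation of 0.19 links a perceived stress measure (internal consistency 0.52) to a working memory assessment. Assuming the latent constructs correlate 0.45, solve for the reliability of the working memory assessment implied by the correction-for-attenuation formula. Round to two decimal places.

r_true = r_obs / √(r_xx · r_yy) ⇒ 0.45 = 0.19 / √(0.52 · r_yy).
√(0.52 · r_yy) = 0.19 / 0.45 = 0.4222; 0.52 · r_yy = 0.1783; r_yy = 0.1783 / 0.52 ≈ 0.34.

0.34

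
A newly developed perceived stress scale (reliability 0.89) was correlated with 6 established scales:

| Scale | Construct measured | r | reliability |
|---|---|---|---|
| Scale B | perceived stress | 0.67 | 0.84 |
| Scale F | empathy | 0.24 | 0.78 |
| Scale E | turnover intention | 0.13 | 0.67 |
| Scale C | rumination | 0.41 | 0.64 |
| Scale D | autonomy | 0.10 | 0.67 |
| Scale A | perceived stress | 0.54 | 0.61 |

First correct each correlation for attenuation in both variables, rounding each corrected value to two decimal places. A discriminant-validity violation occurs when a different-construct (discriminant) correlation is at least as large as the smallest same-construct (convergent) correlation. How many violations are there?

0

Disattenuated r (r / √(r_scale · r_new)):
  Scale B (conv): 0.67 / √(0.84·0.89) = 0.77
  Scale F (disc): 0.24 / √(0.78·0.89) = 0.29
  Scale E (disc): 0.13 / √(0.67·0.89) = 0.17
  Scale C (disc): 0.41 / √(0.64·0.89) = 0.54
  Scale D (disc): 0.10 / √(0.67·0.89) = 0.13
  Scale A (conv): 0.54 / √(0.61·0.89) = 0.73
Smallest convergent = 0.73. Discriminant values: 0.29, 0.17, 0.54, 0.13; count ≥ 0.73 → 0.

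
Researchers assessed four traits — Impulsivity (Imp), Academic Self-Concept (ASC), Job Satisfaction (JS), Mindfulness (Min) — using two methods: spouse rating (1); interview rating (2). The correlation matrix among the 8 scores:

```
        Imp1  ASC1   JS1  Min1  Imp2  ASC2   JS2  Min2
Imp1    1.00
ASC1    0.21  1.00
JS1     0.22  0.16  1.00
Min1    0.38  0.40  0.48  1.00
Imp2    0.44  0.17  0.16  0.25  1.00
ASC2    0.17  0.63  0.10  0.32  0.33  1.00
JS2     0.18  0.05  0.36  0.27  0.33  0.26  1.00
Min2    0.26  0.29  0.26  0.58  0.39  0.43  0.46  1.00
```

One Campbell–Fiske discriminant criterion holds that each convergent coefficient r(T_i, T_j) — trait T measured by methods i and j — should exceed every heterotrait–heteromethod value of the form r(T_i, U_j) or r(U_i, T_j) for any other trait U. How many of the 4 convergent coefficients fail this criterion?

Checking each validity diagonal entry against its comparison values:
Imp (methods 1·2): 0.44 vs {0.17, 0.17, 0.18, 0.16, 0.26, 0.25} → pass.
ASC (methods 1·2): 0.63 vs {0.17, 0.17, 0.05, 0.10, 0.29, 0.32} → pass.
JS (methods 1·2): 0.36 vs {0.16, 0.18, 0.10, 0.05, 0.26, 0.27} → pass.
Min (methods 1·2): 0.58 vs {0.25, 0.26, 0.32, 0.29, 0.27, 0.26} → pass.
0 of 4 fail.

0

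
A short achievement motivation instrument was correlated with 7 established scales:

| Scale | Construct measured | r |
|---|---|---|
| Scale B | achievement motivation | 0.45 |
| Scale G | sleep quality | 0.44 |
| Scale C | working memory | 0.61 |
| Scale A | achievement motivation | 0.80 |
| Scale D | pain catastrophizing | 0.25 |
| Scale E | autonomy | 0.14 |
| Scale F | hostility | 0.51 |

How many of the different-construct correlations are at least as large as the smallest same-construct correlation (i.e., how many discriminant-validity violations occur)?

2

Convergent (same construct = achievement motivation): Scale B, Scale A.
Smallest convergent = 0.45. Discriminant values: 0.44, 0.61, 0.25, 0.14, 0.51; count ≥ 0.45 → 2.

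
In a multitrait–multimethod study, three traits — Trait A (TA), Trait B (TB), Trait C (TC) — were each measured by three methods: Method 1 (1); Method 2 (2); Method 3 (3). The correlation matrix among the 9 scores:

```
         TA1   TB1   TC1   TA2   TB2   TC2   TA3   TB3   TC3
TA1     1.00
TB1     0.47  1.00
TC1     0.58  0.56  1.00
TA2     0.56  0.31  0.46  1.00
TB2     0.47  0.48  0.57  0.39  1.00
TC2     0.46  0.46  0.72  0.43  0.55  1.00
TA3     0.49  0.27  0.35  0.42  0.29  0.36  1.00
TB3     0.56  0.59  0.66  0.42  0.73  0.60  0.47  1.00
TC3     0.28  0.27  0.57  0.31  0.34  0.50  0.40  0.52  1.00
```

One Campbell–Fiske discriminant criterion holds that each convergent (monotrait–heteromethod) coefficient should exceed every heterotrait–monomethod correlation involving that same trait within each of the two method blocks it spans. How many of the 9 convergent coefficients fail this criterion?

6

Each convergent coefficient versus the relevant comparison correlations:
TA (methods 1·2): 0.56 vs {0.47, 0.39, 0.58, 0.43} → fail.
TA (methods 1·3): 0.49 vs {0.47, 0.47, 0.58, 0.40} → fail.
TA (methods 2·3): 0.42 vs {0.39, 0.47, 0.43, 0.40} → fail.
TB (methods 1·2): 0.48 vs {0.47, 0.39, 0.56, 0.55} → fail.
TB (methods 1·3): 0.59 vs {0.47, 0.47, 0.56, 0.52} → pass.
TB (methods 2·3): 0.73 vs {0.39, 0.47, 0.55, 0.52} → pass.
TC (methods 1·2): 0.72 vs {0.58, 0.43, 0.56, 0.55} → pass.
TC (methods 1·3): 0.57 vs {0.58, 0.40, 0.56, 0.52} → fail.
TC (methods 2·3): 0.50 vs {0.43, 0.40, 0.55, 0.52} → fail.
6 of 9 fail.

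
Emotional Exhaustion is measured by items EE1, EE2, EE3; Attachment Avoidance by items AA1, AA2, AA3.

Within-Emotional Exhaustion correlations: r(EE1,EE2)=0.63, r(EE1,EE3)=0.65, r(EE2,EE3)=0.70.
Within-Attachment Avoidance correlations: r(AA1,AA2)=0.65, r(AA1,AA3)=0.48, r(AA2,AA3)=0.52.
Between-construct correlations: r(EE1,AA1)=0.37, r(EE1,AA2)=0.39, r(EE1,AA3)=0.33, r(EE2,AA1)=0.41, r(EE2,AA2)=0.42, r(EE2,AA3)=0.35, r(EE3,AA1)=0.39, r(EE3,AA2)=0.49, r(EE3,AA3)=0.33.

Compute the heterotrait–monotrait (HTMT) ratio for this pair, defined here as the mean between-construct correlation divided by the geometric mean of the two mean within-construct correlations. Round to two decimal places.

Mean heterotrait r = 3.48/9 = 0.3867.
Mean within-EE = 1.98/3 = 0.6600; mean within-AA = 1.65/3 = 0.5500.
Geometric mean = √(0.6600 × 0.5500) = 0.6025.
HTMT = 0.3867 / 0.6025 = 0.64.

0.64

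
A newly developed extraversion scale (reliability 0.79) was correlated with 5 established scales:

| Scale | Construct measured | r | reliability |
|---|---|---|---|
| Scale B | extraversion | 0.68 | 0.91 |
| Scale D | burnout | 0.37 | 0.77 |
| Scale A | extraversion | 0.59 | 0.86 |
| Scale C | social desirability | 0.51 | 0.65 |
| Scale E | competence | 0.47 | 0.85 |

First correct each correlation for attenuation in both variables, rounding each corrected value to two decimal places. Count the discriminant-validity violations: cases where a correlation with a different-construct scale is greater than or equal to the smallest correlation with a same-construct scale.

Disattenuated r (r / √(r_scale · r_new)):
  Scale B (conv): 0.68 / √(0.91·0.79) = 0.80
  Scale D (disc): 0.37 / √(0.77·0.79) = 0.47
  Scale A (conv): 0.59 / √(0.86·0.79) = 0.72
  Scale C (disc): 0.51 / √(0.65·0.79) = 0.71
  Scale E (disc): 0.47 / √(0.85·0.79) = 0.57
Smallest convergent = 0.72. Discriminant values: 0.47, 0.71, 0.57; count ≥ 0.72 → 0.

0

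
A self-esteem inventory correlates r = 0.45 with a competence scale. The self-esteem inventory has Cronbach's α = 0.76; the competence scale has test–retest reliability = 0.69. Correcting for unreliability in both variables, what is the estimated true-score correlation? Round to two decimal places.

r_true = r_obs / √(r_xx · r_yy) = 0.45 / √(0.76 × 0.69) = 0.45 / √0.5244 = 0.45 / 0.7242 ≈ 0.62.

0.62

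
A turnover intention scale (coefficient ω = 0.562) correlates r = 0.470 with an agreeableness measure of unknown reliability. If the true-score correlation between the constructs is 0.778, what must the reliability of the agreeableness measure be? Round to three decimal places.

0.649

r_true = r_obs / √(r_xx · r_yy) ⇒ 0.778 = 0.470 / √(0.562 · r_yy).
√(0.562 · r_yy) = 0.470 / 0.778 = 0.6041; 0.562 · r_yy = 0.3649; r_yy = 0.3649 / 0.562 ≈ 0.649.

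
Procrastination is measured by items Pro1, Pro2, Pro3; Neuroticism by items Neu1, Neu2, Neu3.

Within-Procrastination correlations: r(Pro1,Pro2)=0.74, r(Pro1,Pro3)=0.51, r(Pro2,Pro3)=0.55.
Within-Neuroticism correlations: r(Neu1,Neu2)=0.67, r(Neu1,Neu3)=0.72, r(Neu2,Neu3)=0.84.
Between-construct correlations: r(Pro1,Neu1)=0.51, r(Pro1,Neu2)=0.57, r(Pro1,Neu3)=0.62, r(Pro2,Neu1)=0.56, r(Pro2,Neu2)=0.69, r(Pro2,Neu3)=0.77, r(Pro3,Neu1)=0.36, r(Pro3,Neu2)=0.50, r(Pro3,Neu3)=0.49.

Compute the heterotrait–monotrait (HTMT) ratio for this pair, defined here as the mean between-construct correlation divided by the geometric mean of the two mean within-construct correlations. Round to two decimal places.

0.84

Mean between = 5.07/9 = 0.5633.
Mean within-Pro = 1.80/3 = 0.6000; mean within-Neu = 2.23/3 = 0.7433.
Geometric mean = √(0.6000 × 0.7433) = 0.6678.
HTMT = 0.5633 / 0.6678 = 0.84.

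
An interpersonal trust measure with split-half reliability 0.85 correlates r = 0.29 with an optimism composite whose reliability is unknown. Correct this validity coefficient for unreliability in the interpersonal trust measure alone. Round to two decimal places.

Single correction: r_c = r_obs / √r_xx = 0.29 / √0.85 = 0.29 / 0.9220 ≈ 0.31.

0.31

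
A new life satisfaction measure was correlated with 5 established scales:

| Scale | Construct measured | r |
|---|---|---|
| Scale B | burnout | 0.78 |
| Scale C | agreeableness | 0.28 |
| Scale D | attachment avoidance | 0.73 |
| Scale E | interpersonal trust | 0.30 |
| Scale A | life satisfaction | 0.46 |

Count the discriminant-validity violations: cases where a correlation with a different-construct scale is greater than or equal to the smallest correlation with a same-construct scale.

2

Convergent (same construct = life satisfaction): Scale A.
Smallest convergent = 0.46. Discriminant values: 0.78, 0.28, 0.73, 0.30; count ≥ 0.46 → 2.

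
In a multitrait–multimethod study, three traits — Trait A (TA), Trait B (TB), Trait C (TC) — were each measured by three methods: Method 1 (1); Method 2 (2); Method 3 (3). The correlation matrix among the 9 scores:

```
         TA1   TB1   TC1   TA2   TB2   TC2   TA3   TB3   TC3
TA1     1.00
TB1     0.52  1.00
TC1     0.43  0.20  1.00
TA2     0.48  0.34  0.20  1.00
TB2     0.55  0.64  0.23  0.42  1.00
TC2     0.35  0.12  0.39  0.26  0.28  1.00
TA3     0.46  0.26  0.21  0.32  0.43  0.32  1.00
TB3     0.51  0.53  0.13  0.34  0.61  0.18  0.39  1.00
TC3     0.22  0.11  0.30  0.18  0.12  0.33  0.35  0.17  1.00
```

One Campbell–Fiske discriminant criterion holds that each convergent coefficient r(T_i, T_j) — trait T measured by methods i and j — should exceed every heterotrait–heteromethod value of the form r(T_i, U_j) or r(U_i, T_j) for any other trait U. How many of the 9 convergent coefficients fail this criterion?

3

Each convergent coefficient versus the relevant comparison correlations:
TA (methods 1·2): 0.48 vs {0.55, 0.34, 0.35, 0.20} → fail.
TA (methods 1·3): 0.46 vs {0.51, 0.26, 0.22, 0.21} → fail.
TA (methods 2·3): 0.32 vs {0.34, 0.43, 0.18, 0.32} → fail.
TB (methods 1·2): 0.64 vs {0.34, 0.55, 0.12, 0.23} → pass.
TB (methods 1·3): 0.53 vs {0.26, 0.51, 0.11, 0.13} → pass.
TB (methods 2·3): 0.61 vs {0.43, 0.34, 0.12, 0.18} → pass.
TC (methods 1·2): 0.39 vs {0.20, 0.35, 0.23, 0.12} → pass.
TC (methods 1·3): 0.30 vs {0.21, 0.22, 0.13, 0.11} → pass.
TC (methods 2·3): 0.33 vs {0.32, 0.18, 0.18, 0.12} → pass.
3 of 9 fail.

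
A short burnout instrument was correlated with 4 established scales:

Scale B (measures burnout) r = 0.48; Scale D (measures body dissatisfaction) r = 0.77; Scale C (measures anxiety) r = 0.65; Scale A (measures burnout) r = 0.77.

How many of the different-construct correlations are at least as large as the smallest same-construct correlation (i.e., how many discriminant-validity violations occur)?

Convergent (same construct = burnout): Scale B, Scale A.
Smallest convergent = 0.48. Discriminant values: 0.77, 0.65; count ≥ 0.48 → 2.

2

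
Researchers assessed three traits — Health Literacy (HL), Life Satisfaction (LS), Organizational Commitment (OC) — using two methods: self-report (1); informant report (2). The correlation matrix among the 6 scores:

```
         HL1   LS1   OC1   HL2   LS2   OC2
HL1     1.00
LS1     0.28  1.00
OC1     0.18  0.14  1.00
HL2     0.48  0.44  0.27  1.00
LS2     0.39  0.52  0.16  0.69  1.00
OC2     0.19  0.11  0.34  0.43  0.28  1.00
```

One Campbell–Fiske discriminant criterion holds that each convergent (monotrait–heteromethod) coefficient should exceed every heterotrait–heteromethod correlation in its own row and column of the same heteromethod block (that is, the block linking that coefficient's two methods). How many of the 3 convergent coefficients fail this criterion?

Each convergent coefficient versus the relevant comparison correlations:
HL (methods 1·2): 0.48 vs {0.39, 0.44, 0.19, 0.27} → pass.
LS (methods 1·2): 0.52 vs {0.44, 0.39, 0.11, 0.16} → pass.
OC (methods 1·2): 0.34 vs {0.27, 0.19, 0.16, 0.11} → pass.
0 of 3 fail.

0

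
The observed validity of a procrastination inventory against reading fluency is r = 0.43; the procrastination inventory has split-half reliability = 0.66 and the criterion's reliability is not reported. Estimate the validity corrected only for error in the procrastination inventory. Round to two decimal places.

0.53

Single correction: r_c = r_obs / √r_xx = 0.43 / √0.66 = 0.43 / 0.8124 ≈ 0.53.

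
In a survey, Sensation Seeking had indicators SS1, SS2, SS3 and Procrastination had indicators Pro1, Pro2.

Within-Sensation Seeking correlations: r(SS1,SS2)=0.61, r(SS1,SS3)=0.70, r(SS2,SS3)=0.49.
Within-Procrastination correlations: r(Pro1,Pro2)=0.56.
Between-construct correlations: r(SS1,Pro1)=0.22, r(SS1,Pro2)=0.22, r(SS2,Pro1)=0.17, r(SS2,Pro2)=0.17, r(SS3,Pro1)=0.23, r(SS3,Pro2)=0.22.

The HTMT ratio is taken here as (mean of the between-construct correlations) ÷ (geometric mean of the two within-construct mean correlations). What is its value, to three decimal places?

Between-construct mean = 1.23/6 = 0.2050.
Mean within-SS = 1.80/3 = 0.6000; mean within-Pro = 0.56/1 = 0.5600.
Geometric mean = √(0.6000 × 0.5600) = 0.5797.
HTMT = 0.2050 / 0.5797 = 0.354.

0.354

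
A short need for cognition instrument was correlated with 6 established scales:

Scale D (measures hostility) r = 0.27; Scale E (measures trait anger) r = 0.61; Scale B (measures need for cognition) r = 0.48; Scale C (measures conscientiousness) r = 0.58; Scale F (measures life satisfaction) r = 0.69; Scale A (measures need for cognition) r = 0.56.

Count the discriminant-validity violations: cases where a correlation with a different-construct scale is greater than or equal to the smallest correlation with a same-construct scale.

3

Convergent (same construct = need for cognition): Scale B, Scale A.
Smallest convergent = 0.48. Discriminant values: 0.27, 0.61, 0.58, 0.69; count ≥ 0.48 → 3.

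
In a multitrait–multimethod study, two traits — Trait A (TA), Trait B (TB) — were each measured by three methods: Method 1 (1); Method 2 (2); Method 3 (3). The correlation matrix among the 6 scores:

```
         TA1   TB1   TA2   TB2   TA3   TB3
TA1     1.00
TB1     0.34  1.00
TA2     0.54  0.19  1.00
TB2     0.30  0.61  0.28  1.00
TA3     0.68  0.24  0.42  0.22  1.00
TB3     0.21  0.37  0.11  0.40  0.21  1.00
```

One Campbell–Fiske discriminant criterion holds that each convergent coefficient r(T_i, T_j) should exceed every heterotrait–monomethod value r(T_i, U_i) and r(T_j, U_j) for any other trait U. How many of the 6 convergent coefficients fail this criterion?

0

Checking each validity diagonal entry against its comparison values:
TA (methods 1·2): 0.54 vs {0.34, 0.28} → pass.
TA (methods 1·3): 0.68 vs {0.34, 0.21} → pass.
TA (methods 2·3): 0.42 vs {0.28, 0.21} → pass.
TB (methods 1·2): 0.61 vs {0.34, 0.28} → pass.
TB (methods 1·3): 0.37 vs {0.34, 0.21} → pass.
TB (methods 2·3): 0.40 vs {0.28, 0.21} → pass.
0 of 6 fail.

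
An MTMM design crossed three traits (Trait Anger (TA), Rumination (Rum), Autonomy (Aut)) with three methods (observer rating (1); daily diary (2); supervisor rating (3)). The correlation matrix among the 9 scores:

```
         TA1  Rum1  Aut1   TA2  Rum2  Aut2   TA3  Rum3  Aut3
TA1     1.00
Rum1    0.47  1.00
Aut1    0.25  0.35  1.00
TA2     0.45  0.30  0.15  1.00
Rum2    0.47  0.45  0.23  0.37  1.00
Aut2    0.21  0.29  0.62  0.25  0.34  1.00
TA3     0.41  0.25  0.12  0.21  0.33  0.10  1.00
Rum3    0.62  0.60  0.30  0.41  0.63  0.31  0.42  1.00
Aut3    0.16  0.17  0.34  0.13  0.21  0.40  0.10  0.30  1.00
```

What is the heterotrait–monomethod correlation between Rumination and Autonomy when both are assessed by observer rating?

Different traits, same method: r(Rum1, Aut1) = 0.35.

0.35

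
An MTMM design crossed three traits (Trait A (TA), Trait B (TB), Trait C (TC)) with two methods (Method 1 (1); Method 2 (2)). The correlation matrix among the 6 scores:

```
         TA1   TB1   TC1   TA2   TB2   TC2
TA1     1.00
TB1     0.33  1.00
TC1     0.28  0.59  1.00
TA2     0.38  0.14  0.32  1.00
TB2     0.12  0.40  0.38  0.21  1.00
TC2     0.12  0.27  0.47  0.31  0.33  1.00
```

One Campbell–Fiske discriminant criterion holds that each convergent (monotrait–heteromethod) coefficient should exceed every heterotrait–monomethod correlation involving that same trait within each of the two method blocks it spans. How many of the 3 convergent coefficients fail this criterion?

Checking each validity diagonal entry against its comparison values:
TA (methods 1·2): 0.38 vs {0.33, 0.21, 0.28, 0.31} → pass.
TB (methods 1·2): 0.40 vs {0.33, 0.21, 0.59, 0.33} → fail.
TC (methods 1·2): 0.47 vs {0.28, 0.31, 0.59, 0.33} → fail.
2 of 3 fail.

2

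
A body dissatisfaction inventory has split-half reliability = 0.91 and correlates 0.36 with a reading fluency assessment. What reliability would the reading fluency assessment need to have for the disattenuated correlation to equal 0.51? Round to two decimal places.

r_true = r_obs / √(r_xx · r_yy) ⇒ 0.51 = 0.36 / √(0.91 · r_yy).
√(0.91 · r_yy) = 0.36 / 0.51 = 0.7059; 0.91 · r_yy = 0.4983; r_yy = 0.4983 / 0.91 ≈ 0.55.

0.55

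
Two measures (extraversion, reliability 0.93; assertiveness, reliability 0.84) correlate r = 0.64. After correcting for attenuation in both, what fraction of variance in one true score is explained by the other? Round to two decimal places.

Disattenuated r = 0.64 / √(0.93 × 0.84) = 0.64 / 0.8839 = 0.7241.
Shared true-score variance = 0.7241² = 0.5243 ≈ 0.52.

0.52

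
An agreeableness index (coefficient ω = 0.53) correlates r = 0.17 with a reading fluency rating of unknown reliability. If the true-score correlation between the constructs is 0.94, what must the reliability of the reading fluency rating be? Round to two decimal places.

r_true = r_obs / √(r_xx · r_yy) ⇒ 0.94 = 0.17 / √(0.53 · r_yy).
√(0.53 · r_yy) = 0.17 / 0.94 = 0.1809; 0.53 · r_yy = 0.0327; r_yy = 0.0327 / 0.53 ≈ 0.06.

0.06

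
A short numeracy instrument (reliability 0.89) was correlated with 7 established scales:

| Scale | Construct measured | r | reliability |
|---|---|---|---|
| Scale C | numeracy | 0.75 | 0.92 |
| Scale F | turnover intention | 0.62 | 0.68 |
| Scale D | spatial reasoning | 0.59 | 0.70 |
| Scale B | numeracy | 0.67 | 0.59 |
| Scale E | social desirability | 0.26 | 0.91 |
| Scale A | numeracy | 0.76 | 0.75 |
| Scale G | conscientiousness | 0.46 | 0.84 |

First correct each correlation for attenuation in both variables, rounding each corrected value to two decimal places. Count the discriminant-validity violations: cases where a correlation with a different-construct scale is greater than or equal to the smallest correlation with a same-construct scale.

0

Disattenuated r (r / √(r_scale · r_new)):
  Scale C (conv): 0.75 / √(0.92·0.89) = 0.83
  Scale F (disc): 0.62 / √(0.68·0.89) = 0.80
  Scale D (disc): 0.59 / √(0.70·0.89) = 0.75
  Scale B (conv): 0.67 / √(0.59·0.89) = 0.92
  Scale E (disc): 0.26 / √(0.91·0.89) = 0.29
  Scale A (conv): 0.76 / √(0.75·0.89) = 0.93
  Scale G (disc): 0.46 / √(0.84·0.89) = 0.53
Smallest convergent = 0.83. Discriminant values: 0.80, 0.75, 0.29, 0.53; count ≥ 0.83 → 0.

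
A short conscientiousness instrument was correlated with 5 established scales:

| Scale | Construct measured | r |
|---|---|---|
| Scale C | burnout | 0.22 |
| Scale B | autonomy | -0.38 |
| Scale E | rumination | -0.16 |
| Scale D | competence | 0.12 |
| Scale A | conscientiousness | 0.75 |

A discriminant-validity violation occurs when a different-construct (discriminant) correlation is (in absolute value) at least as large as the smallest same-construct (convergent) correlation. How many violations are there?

0

Convergent (same construct = conscientiousness): Scale A.
Smallest convergent = 0.75. Discriminant |r|: 0.22, 0.38, 0.16, 0.12; count ≥ 0.75 → 0.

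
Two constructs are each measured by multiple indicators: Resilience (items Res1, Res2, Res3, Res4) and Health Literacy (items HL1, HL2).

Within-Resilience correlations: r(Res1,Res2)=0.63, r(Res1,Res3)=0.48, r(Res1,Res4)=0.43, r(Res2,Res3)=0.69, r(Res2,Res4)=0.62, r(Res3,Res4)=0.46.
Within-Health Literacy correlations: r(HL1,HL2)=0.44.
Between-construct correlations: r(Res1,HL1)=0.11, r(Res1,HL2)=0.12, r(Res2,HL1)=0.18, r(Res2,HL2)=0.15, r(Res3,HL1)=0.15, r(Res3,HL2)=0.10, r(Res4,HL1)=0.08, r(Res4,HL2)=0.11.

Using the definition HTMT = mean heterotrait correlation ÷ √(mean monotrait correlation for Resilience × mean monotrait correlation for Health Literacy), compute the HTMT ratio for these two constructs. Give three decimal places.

Mean heterotrait r = 1.00/8 = 0.1250.
Mean within-Res = 3.31/6 = 0.5517; mean within-HL = 0.44/1 = 0.4400.
Geometric mean = √(0.5517 × 0.4400) = 0.4927.
HTMT = 0.1250 / 0.4927 = 0.254.

0.254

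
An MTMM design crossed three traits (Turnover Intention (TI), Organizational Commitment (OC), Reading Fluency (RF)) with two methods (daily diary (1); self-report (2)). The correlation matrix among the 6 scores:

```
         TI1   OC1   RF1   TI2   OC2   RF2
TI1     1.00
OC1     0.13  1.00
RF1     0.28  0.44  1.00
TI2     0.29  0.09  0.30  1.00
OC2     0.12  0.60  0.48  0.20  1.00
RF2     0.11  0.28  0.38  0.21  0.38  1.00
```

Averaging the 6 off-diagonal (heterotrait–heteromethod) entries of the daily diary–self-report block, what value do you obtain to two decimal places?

HTHM values (method 1 × method 2): 0.12, 0.11, 0.09, 0.28, 0.30, 0.48; mean = 1.38/6 = 0.23.

0.23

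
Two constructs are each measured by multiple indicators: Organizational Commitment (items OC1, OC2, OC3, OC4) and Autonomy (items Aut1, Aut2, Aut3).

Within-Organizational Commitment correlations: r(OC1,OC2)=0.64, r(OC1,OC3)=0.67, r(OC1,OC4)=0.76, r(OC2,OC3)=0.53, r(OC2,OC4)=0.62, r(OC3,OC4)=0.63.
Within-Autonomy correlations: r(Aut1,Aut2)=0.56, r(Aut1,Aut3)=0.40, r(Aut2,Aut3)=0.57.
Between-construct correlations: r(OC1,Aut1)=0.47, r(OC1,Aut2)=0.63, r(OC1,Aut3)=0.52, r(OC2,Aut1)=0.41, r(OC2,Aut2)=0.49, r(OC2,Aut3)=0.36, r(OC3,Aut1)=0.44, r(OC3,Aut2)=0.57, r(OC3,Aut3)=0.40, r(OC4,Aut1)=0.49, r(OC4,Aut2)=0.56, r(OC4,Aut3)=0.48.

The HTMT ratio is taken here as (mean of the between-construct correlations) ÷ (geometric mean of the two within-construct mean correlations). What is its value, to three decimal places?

0.848

Mean between = 5.82/12 = 0.4850.
Mean within-OC = 3.85/6 = 0.6417; mean within-Aut = 1.53/3 = 0.5100.
Geometric mean = √(0.6417 × 0.5100) = 0.5721.
HTMT = 0.4850 / 0.5721 = 0.848.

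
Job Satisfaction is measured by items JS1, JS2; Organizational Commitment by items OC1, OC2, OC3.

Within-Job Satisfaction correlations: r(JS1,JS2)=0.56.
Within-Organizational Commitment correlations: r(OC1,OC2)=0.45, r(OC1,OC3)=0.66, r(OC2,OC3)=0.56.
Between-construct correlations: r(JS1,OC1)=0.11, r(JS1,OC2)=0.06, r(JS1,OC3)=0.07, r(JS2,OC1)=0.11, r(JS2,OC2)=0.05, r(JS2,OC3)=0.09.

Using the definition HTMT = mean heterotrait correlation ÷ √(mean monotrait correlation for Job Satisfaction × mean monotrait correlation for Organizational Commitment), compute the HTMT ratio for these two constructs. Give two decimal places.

Mean between = 0.49/6 = 0.0817.
Mean within-JS = 0.56/1 = 0.5600; mean within-OC = 1.67/3 = 0.5567.
Geometric mean = √(0.5600 × 0.5567) = 0.5583.
HTMT = 0.0817 / 0.5583 = 0.15.

0.15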